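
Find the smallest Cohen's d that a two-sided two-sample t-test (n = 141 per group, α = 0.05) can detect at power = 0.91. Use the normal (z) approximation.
d ≈ 0.39

Minimum detectable effect (two-sample t-test, normal approximation):
d = (z_{α/2} + z_β) / √(n/2)
d = (1.960 + 1.341) / √(141/2)
d = 3.301 / 8.396
d ≈ 0.39

By Cohen's convention (0.2 small / 0.5 medium / 0.8 large): small effect.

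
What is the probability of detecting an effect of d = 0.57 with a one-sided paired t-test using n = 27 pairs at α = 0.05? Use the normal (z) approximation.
Power ≈ 0.91

Power calculation (paired t-test, normal approximation):
z_β = d · √n - z_α
z_β = 0.57 · √27 - 1.645
z_β = 0.57 · 5.196 - 1.645
z_β = 1.317

Power = Φ(z_β) = Φ(1.317) ≈ 0.906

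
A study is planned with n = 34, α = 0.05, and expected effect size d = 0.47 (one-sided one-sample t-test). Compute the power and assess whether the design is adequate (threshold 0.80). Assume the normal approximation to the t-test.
Power ≈ 0.86; the study is adequately powered (power ≥ 0.80)

Power calculation (one-sample t-test, normal approximation):
z_β = d · √n - z_α
z_β = 0.47 · √34 - 1.645
z_β = 0.47 · 5.831 - 1.645
z_β = 1.096

Power = Φ(z_β) = Φ(1.096) ≈ 0.863

Effect size d = 0.47 is small by Cohen's convention (0.2/0.5/0.8).

Threshold: power ≥ 0.80 is conventionally adequate.
Power ≈ 0.86 → the study is adequately powered (power ≥ 0.80).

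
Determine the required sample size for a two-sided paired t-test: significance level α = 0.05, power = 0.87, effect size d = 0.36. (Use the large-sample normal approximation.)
n = 74 pairs

Sample size formula (paired t-test, normal approximation):
n = ((z_{α/2} + z_β) / d)²

z_{α/2} = 1.960 (for α = 0.05, two-sided)
z_β = 1.126 (for power = 0.87)
d = 0.36

n = ((1.960 + 1.126) / 0.36)²
n = (8.572)²
n ≈ 73.48
Round up to the next whole number: n = 74 pairs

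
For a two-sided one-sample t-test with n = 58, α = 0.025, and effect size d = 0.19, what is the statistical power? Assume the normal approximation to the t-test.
Power ≈ 0.21

Power calculation (one-sample t-test, normal approximation):
z_β = d · √n - z_{α/2}
z_β = 0.19 · √58 - 2.241
z_β = 0.19 · 7.616 - 2.241
z_β = -0.794

Power = Φ(z_β) = Φ(-0.794) ≈ 0.213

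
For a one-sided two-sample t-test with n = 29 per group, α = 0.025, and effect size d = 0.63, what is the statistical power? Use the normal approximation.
Power ≈ 0.67

Power calculation (two-sample t-test, normal approximation):
z_β = d · √(n/2) - z_α
z_β = 0.63 · √(29/2) - 1.960
z_β = 0.63 · 3.808 - 1.960
z_β = 0.439

Power = Φ(z_β) = Φ(0.439) ≈ 0.670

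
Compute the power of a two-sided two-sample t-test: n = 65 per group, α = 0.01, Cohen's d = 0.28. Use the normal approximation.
Power ≈ 0.16

Power calculation (two-sample t-test, normal approximation):
z_β = d · √(n/2) - z_{α/2}
z_β = 0.28 · √(65/2) - 2.576
z_β = 0.28 · 5.701 - 2.576
z_β = -0.980

Power = Φ(z_β) = Φ(-0.980) ≈ 0.164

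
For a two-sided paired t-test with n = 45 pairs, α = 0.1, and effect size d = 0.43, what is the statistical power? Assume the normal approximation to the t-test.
Power ≈ 0.89

Power calculation (paired t-test, normal approximation):
z_β = d · √n - z_{α/2}
z_β = 0.43 · √45 - 1.645
z_β = 0.43 · 6.708 - 1.645
z_β = 1.240

Power = Φ(z_β) = Φ(1.240) ≈ 0.892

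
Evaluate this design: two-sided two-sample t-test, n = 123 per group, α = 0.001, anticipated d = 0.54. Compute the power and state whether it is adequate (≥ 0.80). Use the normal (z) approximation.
Power ≈ 0.83; the study is adequately powered (power ≥ 0.80)

Power calculation (two-sample t-test, normal approximation):
z_β = d · √(n/2) - z_{α/2}
z_β = 0.54 · √(123/2) - 3.291
z_β = 0.54 · 7.842 - 3.291
z_β = 0.944

Power = Φ(z_β) = Φ(0.944) ≈ 0.827

Effect size d = 0.54 is medium by Cohen's convention (0.2/0.5/0.8).

Threshold: power ≥ 0.80 is conventionally adequate.
Power ≈ 0.83 → the study is adequately powered (power ≥ 0.80).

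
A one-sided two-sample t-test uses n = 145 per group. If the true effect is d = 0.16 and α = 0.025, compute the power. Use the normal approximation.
Power ≈ 0.28

Power calculation (two-sample t-test, normal approximation):
z_β = d · √(n/2) - z_α
z_β = 0.16 · √(145/2) - 1.960
z_β = 0.16 · 8.515 - 1.960
z_β = -0.598

Power = Φ(z_β) = Φ(-0.598) ≈ 0.275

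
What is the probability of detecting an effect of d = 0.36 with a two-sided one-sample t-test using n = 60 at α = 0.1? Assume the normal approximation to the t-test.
Power ≈ 0.87

Power calculation (one-sample t-test, normal approximation):
z_β = d · √n - z_{α/2}
z_β = 0.36 · √60 - 1.645
z_β = 0.36 · 7.746 - 1.645
z_β = 1.144

Power = Φ(z_β) = Φ(1.144) ≈ 0.874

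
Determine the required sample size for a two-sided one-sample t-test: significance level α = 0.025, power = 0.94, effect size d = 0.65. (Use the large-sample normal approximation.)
n = 35

Sample size formula (one-sample t-test, normal approximation):
n = ((z_{α/2} + z_β) / d)²

z_{α/2} = 2.241 (for α = 0.025, two-sided)
z_β = 1.555 (for power = 0.94)
d = 0.65

n = ((2.241 + 1.555) / 0.65)²
n = (5.840)²
n ≈ 34.11
Round up to the next whole number: n = 35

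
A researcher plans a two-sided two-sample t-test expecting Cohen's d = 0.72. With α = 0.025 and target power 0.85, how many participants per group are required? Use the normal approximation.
n = 42 per group

Sample size formula (two-sample t-test, normal approximation):
n = 2 · ((z_{α/2} + z_β) / d)²

z_{α/2} = 2.241 (for α = 0.025, two-sided)
z_β = 1.036 (for power = 0.85)
d = 0.72

n = 2 · ((2.241 + 1.036) / 0.72)²
n = 2 · (4.551)²
n ≈ 41.42
Round up to the next whole number: n = 42 per group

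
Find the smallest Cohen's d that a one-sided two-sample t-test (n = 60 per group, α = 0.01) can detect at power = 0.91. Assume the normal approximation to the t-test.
d ≈ 0.67

Minimum detectable effect (two-sample t-test, normal approximation):
d = (z_α + z_β) / √(n/2)
d = (2.326 + 1.341) / √(60/2)
d = 3.667 / 5.477
d ≈ 0.67

By Cohen's convention (0.2 small / 0.5 medium / 0.8 large): medium effect.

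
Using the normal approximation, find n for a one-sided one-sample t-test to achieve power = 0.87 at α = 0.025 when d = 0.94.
n = 11

Sample size formula (one-sample t-test, normal approximation):
n = ((z_α + z_β) / d)²

z_α = 1.960 (for α = 0.025, one-sided)
z_β = 1.126 (for power = 0.87)
d = 0.94

n = ((1.960 + 1.126) / 0.94)²
n = (3.283)²
n ≈ 10.78
Round up to the next whole number: n = 11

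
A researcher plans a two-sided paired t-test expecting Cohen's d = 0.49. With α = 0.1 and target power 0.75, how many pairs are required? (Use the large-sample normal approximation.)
n = 23 pairs

Sample size formula (paired t-test, normal approximation):
n = ((z_{α/2} + z_β) / d)²

z_{α/2} = 1.645 (for α = 0.1, two-sided)
z_β = 0.674 (for power = 0.75)
d = 0.49

n = ((1.645 + 0.674) / 0.49)²
n = (4.733)²
n ≈ 22.40
Round up to the next whole number: n = 23 pairs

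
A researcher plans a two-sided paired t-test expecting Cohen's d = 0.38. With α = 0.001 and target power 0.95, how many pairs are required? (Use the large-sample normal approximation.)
n = 169 pairs

Sample size formula (paired t-test, normal approximation):
n = ((z_{α/2} + z_β) / d)²

z_{α/2} = 3.291 (for α = 0.001, two-sided)
z_β = 1.645 (for power = 0.95)
d = 0.38

n = ((3.291 + 1.645) / 0.38)²
n = (12.989)²
n ≈ 168.71
Round up to the next whole number: n = 169 pairs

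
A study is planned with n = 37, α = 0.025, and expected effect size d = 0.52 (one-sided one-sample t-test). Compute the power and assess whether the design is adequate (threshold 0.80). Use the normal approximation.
Power ≈ 0.89; the study is adequately powered (power ≥ 0.80)

Power calculation (one-sample t-test, normal approximation):
z_β = d · √n - z_α
z_β = 0.52 · √37 - 1.960
z_β = 0.52 · 6.083 - 1.960
z_β = 1.203

Power = Φ(z_β) = Φ(1.203) ≈ 0.886

Effect size d = 0.52 is medium by Cohen's convention (0.2/0.5/0.8).

Threshold: power ≥ 0.80 is conventionally adequate.
Power ≈ 0.89 → the study is adequately powered (power ≥ 0.80).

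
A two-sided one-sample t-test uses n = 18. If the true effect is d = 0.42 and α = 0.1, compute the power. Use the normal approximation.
Power ≈ 0.55

Power calculation (one-sample t-test, normal approximation):
z_β = d · √n - z_{α/2}
z_β = 0.42 · √18 - 1.645
z_β = 0.42 · 4.243 - 1.645
z_β = 0.137

Power = Φ(z_β) = Φ(0.137) ≈ 0.555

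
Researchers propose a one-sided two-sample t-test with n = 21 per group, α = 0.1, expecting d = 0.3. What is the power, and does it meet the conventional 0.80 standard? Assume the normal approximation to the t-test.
Power ≈ 0.38; the study is underpowered (power < 0.80)

Power calculation (two-sample t-test, normal approximation):
z_β = d · √(n/2) - z_α
z_β = 0.3 · √(21/2) - 1.282
z_β = 0.3 · 3.240 - 1.282
z_β = -0.309

Power = Φ(z_β) = Φ(-0.309) ≈ 0.378

Effect size d = 0.3 is small by Cohen's convention (0.2/0.5/0.8).

Threshold: power ≥ 0.80 is conventionally adequate.
Power ≈ 0.38 → the study is underpowered (power < 0.80).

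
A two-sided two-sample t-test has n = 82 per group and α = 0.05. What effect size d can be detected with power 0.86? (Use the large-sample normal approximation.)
d ≈ 0.47

Minimum detectable effect (two-sample t-test, normal approximation):
d = (z_{α/2} + z_β) / √(n/2)
d = (1.960 + 1.080) / √(82/2)
d = 3.040 / 6.403
d ≈ 0.47

By Cohen's convention (0.2 small / 0.5 medium / 0.8 large): small effect.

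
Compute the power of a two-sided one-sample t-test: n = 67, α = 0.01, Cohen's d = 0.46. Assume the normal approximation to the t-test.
Power ≈ 0.88

Power calculation (one-sample t-test, normal approximation):
z_β = d · √n - z_{α/2}
z_β = 0.46 · √67 - 2.576
z_β = 0.46 · 8.185 - 2.576
z_β = 1.189

Power = Φ(z_β) = Φ(1.189) ≈ 0.883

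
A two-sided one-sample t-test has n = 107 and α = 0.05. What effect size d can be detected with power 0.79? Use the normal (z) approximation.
d ≈ 0.27

Minimum detectable effect (one-sample t-test, normal approximation):
d = (z_{α/2} + z_β) / √n
d = (1.960 + 0.806) / √107
d = 2.766 / 10.344
d ≈ 0.27

By Cohen's convention (0.2 small / 0.5 medium / 0.8 large): small effect.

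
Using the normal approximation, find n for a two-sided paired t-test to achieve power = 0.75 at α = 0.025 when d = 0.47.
n = 39 pairs

Sample size formula (paired t-test, normal approximation):
n = ((z_{α/2} + z_β) / d)²

z_{α/2} = 2.241 (for α = 0.025, two-sided)
z_β = 0.674 (for power = 0.75)
d = 0.47

n = ((2.241 + 0.674) / 0.47)²
n = (6.202)²
n ≈ 38.46
Round up to the next whole number: n = 39 pairs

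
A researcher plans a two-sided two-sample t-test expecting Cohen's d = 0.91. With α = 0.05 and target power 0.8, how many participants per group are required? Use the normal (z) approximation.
n = 19 per group

Sample size formula (two-sample t-test, normal approximation):
n = 2 · ((z_{α/2} + z_β) / d)²

z_{α/2} = 1.960 (for α = 0.05, two-sided)
z_β = 0.842 (for power = 0.8)
d = 0.91

n = 2 · ((1.960 + 0.842) / 0.91)²
n = 2 · (3.079)²
n ≈ 18.96
Round up to the next whole number: n = 19 per group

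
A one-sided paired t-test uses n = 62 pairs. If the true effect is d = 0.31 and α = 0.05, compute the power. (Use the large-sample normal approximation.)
Power ≈ 0.79

Power calculation (paired t-test, normal approximation):
z_β = d · √n - z_α
z_β = 0.31 · √62 - 1.645
z_β = 0.31 · 7.874 - 1.645
z_β = 0.796

Power = Φ(z_β) = Φ(0.796) ≈ 0.787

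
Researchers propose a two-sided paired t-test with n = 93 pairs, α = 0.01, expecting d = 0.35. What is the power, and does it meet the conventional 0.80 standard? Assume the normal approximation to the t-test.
Power ≈ 0.79; the study is underpowered (power < 0.80)

Power calculation (paired t-test, normal approximation):
z_β = d · √n - z_{α/2}
z_β = 0.35 · √93 - 2.576
z_β = 0.35 · 9.644 - 2.576
z_β = 0.799

Power = Φ(z_β) = Φ(0.799) ≈ 0.788

Effect size d = 0.35 is small by Cohen's convention (0.2/0.5/0.8).

Threshold: power ≥ 0.80 is conventionally adequate.
Power ≈ 0.79 → the study is underpowered (power < 0.80).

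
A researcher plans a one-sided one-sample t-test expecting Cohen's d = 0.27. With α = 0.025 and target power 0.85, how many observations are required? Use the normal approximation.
n = 124

Sample size formula (one-sample t-test, normal approximation):
n = ((z_α + z_β) / d)²

z_α = 1.960 (for α = 0.025, one-sided)
z_β = 1.036 (for power = 0.85)
d = 0.27

n = ((1.960 + 1.036) / 0.27)²
n = (11.096)²
n ≈ 123.12
Round up to the next whole number: n = 124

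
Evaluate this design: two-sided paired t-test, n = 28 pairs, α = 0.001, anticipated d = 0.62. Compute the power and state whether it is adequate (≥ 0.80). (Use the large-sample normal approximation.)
Power ≈ 0.50; the study is underpowered (power < 0.80)

Power calculation (paired t-test, normal approximation):
z_β = d · √n - z_{α/2}
z_β = 0.62 · √28 - 3.291
z_β = 0.62 · 5.292 - 3.291
z_β = -0.010

Power = Φ(z_β) = Φ(-0.010) ≈ 0.496

Effect size d = 0.62 is medium by Cohen's convention (0.2/0.5/0.8).

Threshold: power ≥ 0.80 is conventionally adequate.
Power ≈ 0.50 → the study is underpowered (power < 0.80).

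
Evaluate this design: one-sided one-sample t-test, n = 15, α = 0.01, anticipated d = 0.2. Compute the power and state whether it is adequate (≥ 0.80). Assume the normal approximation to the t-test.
Power ≈ 0.06; the study is underpowered (power < 0.80)

Power calculation (one-sample t-test, normal approximation):
z_β = d · √n - z_α
z_β = 0.2 · √15 - 2.326
z_β = 0.2 · 3.873 - 2.326
z_β = -1.552

Power = Φ(z_β) = Φ(-1.552) ≈ 0.060

Effect size d = 0.2 is small by Cohen's convention (0.2/0.5/0.8).

Threshold: power ≥ 0.80 is conventionally adequate.
Power ≈ 0.06 → the study is underpowered (power < 0.80).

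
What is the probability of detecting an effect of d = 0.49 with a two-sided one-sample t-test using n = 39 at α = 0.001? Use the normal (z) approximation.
Power ≈ 0.41

Power calculation (one-sample t-test, normal approximation):
z_β = d · √n - z_{α/2}
z_β = 0.49 · √39 - 3.291
z_β = 0.49 · 6.245 - 3.291
z_β = -0.230

Power = Φ(z_β) = Φ(-0.230) ≈ 0.409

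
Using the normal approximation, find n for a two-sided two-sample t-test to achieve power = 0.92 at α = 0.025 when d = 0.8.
n = 42 per group

Sample size formula (two-sample t-test, normal approximation):
n = 2 · ((z_{α/2} + z_β) / d)²

z_{α/2} = 2.241 (for α = 0.025, two-sided)
z_β = 1.405 (for power = 0.92)
d = 0.8

n = 2 · ((2.241 + 1.405) / 0.8)²
n = 2 · (4.558)²
n ≈ 41.55
Round up to the next whole number: n = 42 per group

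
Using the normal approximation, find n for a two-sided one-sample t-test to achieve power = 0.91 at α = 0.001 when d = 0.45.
n = 106

Sample size formula (one-sample t-test, normal approximation):
n = ((z_{α/2} + z_β) / d)²

z_{α/2} = 3.291 (for α = 0.001, two-sided)
z_β = 1.341 (for power = 0.91)
d = 0.45

n = ((3.291 + 1.341) / 0.45)²
n = (10.293)²
n ≈ 105.95
Round up to the next whole number: n = 106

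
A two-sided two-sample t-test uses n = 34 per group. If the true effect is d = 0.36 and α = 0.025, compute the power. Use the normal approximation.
Power ≈ 0.22

Power calculation (two-sample t-test, normal approximation):
z_β = d · √(n/2) - z_{α/2}
z_β = 0.36 · √(34/2) - 2.241
z_β = 0.36 · 4.123 - 2.241
z_β = -0.757

Power = Φ(z_β) = Φ(-0.757) ≈ 0.224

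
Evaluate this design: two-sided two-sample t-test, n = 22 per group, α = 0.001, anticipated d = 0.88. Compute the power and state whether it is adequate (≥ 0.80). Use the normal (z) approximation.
Power ≈ 0.35; the study is underpowered (power < 0.80)

Power calculation (two-sample t-test, normal approximation):
z_β = d · √(n/2) - z_{α/2}
z_β = 0.88 · √(22/2) - 3.291
z_β = 0.88 · 3.317 - 3.291
z_β = -0.372

Power = Φ(z_β) = Φ(-0.372) ≈ 0.355

Effect size d = 0.88 is large by Cohen's convention (0.2/0.5/0.8).

Threshold: power ≥ 0.80 is conventionally adequate.
Power ≈ 0.35 → the study is underpowered (power < 0.80).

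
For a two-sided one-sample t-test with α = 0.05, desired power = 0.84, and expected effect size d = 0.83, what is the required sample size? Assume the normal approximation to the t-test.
n = 13

Sample size formula (one-sample t-test, normal approximation):
n = ((z_{α/2} + z_β) / d)²

z_{α/2} = 1.960 (for α = 0.05, two-sided)
z_β = 0.994 (for power = 0.84)
d = 0.83

n = ((1.960 + 0.994) / 0.83)²
n = (3.559)²
n ≈ 12.67
Round up to the next whole number: n = 13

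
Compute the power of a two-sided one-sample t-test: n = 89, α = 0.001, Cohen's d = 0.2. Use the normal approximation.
Power ≈ 0.08

Power calculation (one-sample t-test, normal approximation):
z_β = d · √n - z_{α/2}
z_β = 0.2 · √89 - 3.291
z_β = 0.2 · 9.434 - 3.291
z_β = -1.404

Power = Φ(z_β) = Φ(-1.404) ≈ 0.080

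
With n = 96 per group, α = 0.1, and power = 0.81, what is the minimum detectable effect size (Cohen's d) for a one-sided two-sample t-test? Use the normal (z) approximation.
d ≈ 0.31

Minimum detectable effect (two-sample t-test, normal approximation):
d = (z_α + z_β) / √(n/2)
d = (1.282 + 0.878) / √(96/2)
d = 2.159 / 6.928
d ≈ 0.31

By Cohen's convention (0.2 small / 0.5 medium / 0.8 large): small effect.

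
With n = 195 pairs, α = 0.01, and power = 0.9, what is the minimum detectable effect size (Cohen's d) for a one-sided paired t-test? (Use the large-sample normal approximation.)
d ≈ 0.26

Minimum detectable effect (paired t-test, normal approximation):
d = (z_α + z_β) / √n
d = (2.326 + 1.282) / √195
d = 3.608 / 13.964
d ≈ 0.26

By Cohen's convention (0.2 small / 0.5 medium / 0.8 large): small effect.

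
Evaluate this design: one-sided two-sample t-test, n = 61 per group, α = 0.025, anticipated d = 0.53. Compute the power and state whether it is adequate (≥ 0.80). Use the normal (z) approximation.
Power ≈ 0.83; the study is adequately powered (power ≥ 0.80)

Power calculation (two-sample t-test, normal approximation):
z_β = d · √(n/2) - z_α
z_β = 0.53 · √(61/2) - 1.960
z_β = 0.53 · 5.523 - 1.960
z_β = 0.967

Power = Φ(z_β) = Φ(0.967) ≈ 0.833

Effect size d = 0.53 is medium by Cohen's convention (0.2/0.5/0.8).

Threshold: power ≥ 0.80 is conventionally adequate.
Power ≈ 0.83 → the study is adequately powered (power ≥ 0.80).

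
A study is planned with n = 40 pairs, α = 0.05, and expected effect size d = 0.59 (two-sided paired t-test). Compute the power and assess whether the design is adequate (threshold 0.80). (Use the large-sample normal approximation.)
Power ≈ 0.96; the study is adequately powered (power ≥ 0.80)

Power calculation (paired t-test, normal approximation):
z_β = d · √n - z_{α/2}
z_β = 0.59 · √40 - 1.960
z_β = 0.59 · 6.325 - 1.960
z_β = 1.772

Power = Φ(z_β) = Φ(1.772) ≈ 0.962

Effect size d = 0.59 is medium by Cohen's convention (0.2/0.5/0.8).

Threshold: power ≥ 0.80 is conventionally adequate.
Power ≈ 0.96 → the study is adequately powered (power ≥ 0.80).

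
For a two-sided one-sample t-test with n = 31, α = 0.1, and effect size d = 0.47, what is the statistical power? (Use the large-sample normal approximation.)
Power ≈ 0.83

Power calculation (one-sample t-test, normal approximation):
z_β = d · √n - z_{α/2}
z_β = 0.47 · √31 - 1.645
z_β = 0.47 · 5.568 - 1.645
z_β = 0.972

Power = Φ(z_β) = Φ(0.972) ≈ 0.834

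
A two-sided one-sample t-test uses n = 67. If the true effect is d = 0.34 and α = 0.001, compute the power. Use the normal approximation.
Power ≈ 0.31

Power calculation (one-sample t-test, normal approximation):
z_β = d · √n - z_{α/2}
z_β = 0.34 · √67 - 3.291
z_β = 0.34 · 8.185 - 3.291
z_β = -0.508

Power = Φ(z_β) = Φ(-0.508) ≈ 0.306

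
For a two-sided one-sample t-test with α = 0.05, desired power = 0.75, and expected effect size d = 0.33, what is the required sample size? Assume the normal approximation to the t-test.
n = 64

Sample size formula (one-sample t-test, normal approximation):
n = ((z_{α/2} + z_β) / d)²

z_{α/2} = 1.960 (for α = 0.05, two-sided)
z_β = 0.674 (for power = 0.75)
d = 0.33

n = ((1.960 + 0.674) / 0.33)²
n = (7.982)²
n ≈ 63.71
Round up to the next whole number: n = 64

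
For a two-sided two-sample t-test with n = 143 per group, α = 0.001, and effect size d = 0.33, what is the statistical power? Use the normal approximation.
Power ≈ 0.31

Power calculation (two-sample t-test, normal approximation):
z_β = d · √(n/2) - z_{α/2}
z_β = 0.33 · √(143/2) - 3.291
z_β = 0.33 · 8.456 - 3.291
z_β = -0.500

Power = Φ(z_β) = Φ(-0.500) ≈ 0.308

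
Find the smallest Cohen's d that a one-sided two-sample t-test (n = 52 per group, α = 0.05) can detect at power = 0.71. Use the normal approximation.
d ≈ 0.43

Minimum detectable effect (two-sample t-test, normal approximation):
d = (z_α + z_β) / √(n/2)
d = (1.645 + 0.553) / √(52/2)
d = 2.198 / 5.099
d ≈ 0.43

By Cohen's convention (0.2 small / 0.5 medium / 0.8 large): small effect.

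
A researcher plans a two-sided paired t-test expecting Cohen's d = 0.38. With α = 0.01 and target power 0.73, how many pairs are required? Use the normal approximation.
n = 71 pairs

Sample size formula (paired t-test, normal approximation):
n = ((z_{α/2} + z_β) / d)²

z_{α/2} = 2.576 (for α = 0.01, two-sided)
z_β = 0.613 (for power = 0.73)
d = 0.38

n = ((2.576 + 0.613) / 0.38)²
n = (8.392)²
n ≈ 70.43
Round up to the next whole number: n = 71 pairs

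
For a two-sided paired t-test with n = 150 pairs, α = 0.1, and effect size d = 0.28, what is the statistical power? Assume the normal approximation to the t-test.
Power ≈ 0.96

Power calculation (paired t-test, normal approximation):
z_β = d · √n - z_{α/2}
z_β = 0.28 · √150 - 1.645
z_β = 0.28 · 12.247 - 1.645
z_β = 1.784

Power = Φ(z_β) = Φ(1.784) ≈ 0.963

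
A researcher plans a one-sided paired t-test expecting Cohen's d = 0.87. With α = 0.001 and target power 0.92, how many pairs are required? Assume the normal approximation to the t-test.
n = 27 pairs

Sample size formula (paired t-test, normal approximation):
n = ((z_α + z_β) / d)²

z_α = 3.090 (for α = 0.001, one-sided)
z_β = 1.405 (for power = 0.92)
d = 0.87

n = ((3.090 + 1.405) / 0.87)²
n = (5.167)²
n ≈ 26.70
Round up to the next whole number: n = 27 pairs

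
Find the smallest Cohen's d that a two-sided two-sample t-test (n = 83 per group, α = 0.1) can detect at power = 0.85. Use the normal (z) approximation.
d ≈ 0.42

Minimum detectable effect (two-sample t-test, normal approximation):
d = (z_{α/2} + z_β) / √(n/2)
d = (1.645 + 1.036) / √(83/2)
d = 2.681 / 6.442
d ≈ 0.42

By Cohen's convention (0.2 small / 0.5 medium / 0.8 large): small effect.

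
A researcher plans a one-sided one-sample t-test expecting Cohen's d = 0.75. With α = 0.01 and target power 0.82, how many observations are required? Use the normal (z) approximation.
n = 19

Sample size formula (one-sample t-test, normal approximation):
n = ((z_α + z_β) / d)²

z_α = 2.326 (for α = 0.01, one-sided)
z_β = 0.915 (for power = 0.82)
d = 0.75

n = ((2.326 + 0.915) / 0.75)²
n = (4.321)²
n ≈ 18.67
Round up to the next whole number: n = 19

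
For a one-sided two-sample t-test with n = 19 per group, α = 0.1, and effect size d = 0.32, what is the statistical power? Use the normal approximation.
Power ≈ 0.38

Power calculation (two-sample t-test, normal approximation):
z_β = d · √(n/2) - z_α
z_β = 0.32 · √(19/2) - 1.282
z_β = 0.32 · 3.082 - 1.282
z_β = -0.295

Power = Φ(z_β) = Φ(-0.295) ≈ 0.384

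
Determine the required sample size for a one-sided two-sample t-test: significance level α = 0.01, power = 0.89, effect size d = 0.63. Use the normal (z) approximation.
n = 64 per group

Sample size formula (two-sample t-test, normal approximation):
n = 2 · ((z_α + z_β) / d)²

z_α = 2.326 (for α = 0.01, one-sided)
z_β = 1.227 (for power = 0.89)
d = 0.63

n = 2 · ((2.326 + 1.227) / 0.63)²
n = 2 · (5.640)²
n ≈ 63.62
Round up to the next whole number: n = 64 per group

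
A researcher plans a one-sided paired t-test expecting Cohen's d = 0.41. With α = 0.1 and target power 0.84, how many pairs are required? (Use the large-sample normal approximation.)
n = 31 pairs

Sample size formula (paired t-test, normal approximation):
n = ((z_α + z_β) / d)²

z_α = 1.282 (for α = 0.1, one-sided)
z_β = 0.994 (for power = 0.84)
d = 0.41

n = ((1.282 + 0.994) / 0.41)²
n = (5.551)²
n ≈ 30.81
Round up to the next whole number: n = 31 pairs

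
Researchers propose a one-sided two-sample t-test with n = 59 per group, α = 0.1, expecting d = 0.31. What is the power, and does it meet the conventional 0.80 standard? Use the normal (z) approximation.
Power ≈ 0.66; the study is underpowered (power < 0.80)

Power calculation (two-sample t-test, normal approximation):
z_β = d · √(n/2) - z_α
z_β = 0.31 · √(59/2) - 1.282
z_β = 0.31 · 5.431 - 1.282
z_β = 0.402

Power = Φ(z_β) = Φ(0.402) ≈ 0.656

Effect size d = 0.31 is small by Cohen's convention (0.2/0.5/0.8).

Threshold: power ≥ 0.80 is conventionally adequate.
Power ≈ 0.66 → the study is underpowered (power < 0.80).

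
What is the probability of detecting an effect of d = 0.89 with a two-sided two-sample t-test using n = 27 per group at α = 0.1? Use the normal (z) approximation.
Power ≈ 0.95

Power calculation (two-sample t-test, normal approximation):
z_β = d · √(n/2) - z_{α/2}
z_β = 0.89 · √(27/2) - 1.645
z_β = 0.89 · 3.674 - 1.645
z_β = 1.625

Power = Φ(z_β) = Φ(1.625) ≈ 0.948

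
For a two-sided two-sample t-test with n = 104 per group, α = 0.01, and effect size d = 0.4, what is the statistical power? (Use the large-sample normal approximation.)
Power ≈ 0.62

Power calculation (two-sample t-test, normal approximation):
z_β = d · √(n/2) - z_{α/2}
z_β = 0.4 · √(104/2) - 2.576
z_β = 0.4 · 7.211 - 2.576
z_β = 0.309

Power = Φ(z_β) = Φ(0.309) ≈ 0.621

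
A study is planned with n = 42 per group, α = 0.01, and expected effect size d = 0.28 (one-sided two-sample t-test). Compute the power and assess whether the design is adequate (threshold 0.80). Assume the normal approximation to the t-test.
Power ≈ 0.15; the study is underpowered (power < 0.80)

Power calculation (two-sample t-test, normal approximation):
z_β = d · √(n/2) - z_α
z_β = 0.28 · √(42/2) - 2.326
z_β = 0.28 · 4.583 - 2.326
z_β = -1.043

Power = Φ(z_β) = Φ(-1.043) ≈ 0.148

Effect size d = 0.28 is small by Cohen's convention (0.2/0.5/0.8).

Threshold: power ≥ 0.80 is conventionally adequate.
Power ≈ 0.15 → the study is underpowered (power < 0.80).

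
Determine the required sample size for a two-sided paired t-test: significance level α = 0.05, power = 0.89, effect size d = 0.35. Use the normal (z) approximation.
n = 83 pairs

Sample size formula (paired t-test, normal approximation):
n = ((z_{α/2} + z_β) / d)²

z_{α/2} = 1.960 (for α = 0.05, two-sided)
z_β = 1.227 (for power = 0.89)
d = 0.35

n = ((1.960 + 1.227) / 0.35)²
n = (9.106)²
n ≈ 82.92
Round up to the next whole number: n = 83 pairs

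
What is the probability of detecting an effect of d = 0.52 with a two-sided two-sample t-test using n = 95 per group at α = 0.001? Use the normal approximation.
Power ≈ 0.62

Power calculation (two-sample t-test, normal approximation):
z_β = d · √(n/2) - z_{α/2}
z_β = 0.52 · √(95/2) - 3.291
z_β = 0.52 · 6.892 - 3.291
z_β = 0.293

Power = Φ(z_β) = Φ(0.293) ≈ 0.615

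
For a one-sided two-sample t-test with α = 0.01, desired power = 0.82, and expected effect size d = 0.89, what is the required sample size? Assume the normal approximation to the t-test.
n = 27 per group

Sample size formula (two-sample t-test, normal approximation):
n = 2 · ((z_α + z_β) / d)²

z_α = 2.326 (for α = 0.01, one-sided)
z_β = 0.915 (for power = 0.82)
d = 0.89

n = 2 · ((2.326 + 0.915) / 0.89)²
n = 2 · (3.642)²
n ≈ 26.53
Round up to the next whole number: n = 27 per group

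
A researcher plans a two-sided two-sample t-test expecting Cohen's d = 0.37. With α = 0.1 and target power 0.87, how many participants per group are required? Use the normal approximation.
n = 113 per group

Sample size formula (two-sample t-test, normal approximation):
n = 2 · ((z_{α/2} + z_β) / d)²

z_{α/2} = 1.645 (for α = 0.1, two-sided)
z_β = 1.126 (for power = 0.87)
d = 0.37

n = 2 · ((1.645 + 1.126) / 0.37)²
n = 2 · (7.489)²
n ≈ 112.17
Round up to the next whole number: n = 113 per group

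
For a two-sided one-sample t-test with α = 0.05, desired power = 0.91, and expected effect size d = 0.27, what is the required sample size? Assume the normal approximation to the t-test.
n = 150

Sample size formula (one-sample t-test, normal approximation):
n = ((z_{α/2} + z_β) / d)²

z_{α/2} = 1.960 (for α = 0.05, two-sided)
z_β = 1.341 (for power = 0.91)
d = 0.27

n = ((1.960 + 1.341) / 0.27)²
n = (12.226)²
n ≈ 149.48
Round up to the next whole number: n = 150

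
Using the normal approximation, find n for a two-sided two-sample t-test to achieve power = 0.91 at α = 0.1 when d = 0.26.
n = 264 per group

Sample size formula (two-sample t-test, normal approximation):
n = 2 · ((z_{α/2} + z_β) / d)²

z_{α/2} = 1.645 (for α = 0.1, two-sided)
z_β = 1.341 (for power = 0.91)
d = 0.26

n = 2 · ((1.645 + 1.341) / 0.26)²
n = 2 · (11.485)²
n ≈ 263.81
Round up to the next whole number: n = 264 per group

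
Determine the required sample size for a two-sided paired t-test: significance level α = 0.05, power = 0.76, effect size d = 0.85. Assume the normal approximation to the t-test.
n = 10 pairs

Sample size formula (paired t-test, normal approximation):
n = ((z_{α/2} + z_β) / d)²

z_{α/2} = 1.960 (for α = 0.05, two-sided)
z_β = 0.706 (for power = 0.76)
d = 0.85

n = ((1.960 + 0.706) / 0.85)²
n = (3.136)²
n ≈ 9.83
Round up to the next whole number: n = 10 pairs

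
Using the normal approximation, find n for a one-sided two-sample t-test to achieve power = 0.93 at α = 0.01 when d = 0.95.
n = 33 per group

Sample size formula (two-sample t-test, normal approximation):
n = 2 · ((z_α + z_β) / d)²

z_α = 2.326 (for α = 0.01, one-sided)
z_β = 1.476 (for power = 0.93)
d = 0.95

n = 2 · ((2.326 + 1.476) / 0.95)²
n = 2 · (4.002)²
n ≈ 32.03
Round up to the next whole number: n = 33 per group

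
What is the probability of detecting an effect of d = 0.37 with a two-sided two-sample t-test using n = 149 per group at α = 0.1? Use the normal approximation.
Power ≈ 0.94

Power calculation (two-sample t-test, normal approximation):
z_β = d · √(n/2) - z_{α/2}
z_β = 0.37 · √(149/2) - 1.645
z_β = 0.37 · 8.631 - 1.645
z_β = 1.549

Power = Φ(z_β) = Φ(1.549) ≈ 0.939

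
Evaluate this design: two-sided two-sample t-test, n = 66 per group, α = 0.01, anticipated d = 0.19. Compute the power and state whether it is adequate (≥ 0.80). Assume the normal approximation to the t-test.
Power ≈ 0.07; the study is underpowered (power < 0.80)

Power calculation (two-sample t-test, normal approximation):
z_β = d · √(n/2) - z_{α/2}
z_β = 0.19 · √(66/2) - 2.576
z_β = 0.19 · 5.745 - 2.576
z_β = -1.484

Power = Φ(z_β) = Φ(-1.484) ≈ 0.069

Effect size d = 0.19 is very small by Cohen's convention (0.2/0.5/0.8).

Threshold: power ≥ 0.80 is conventionally adequate.
Power ≈ 0.07 → the study is underpowered (power < 0.80).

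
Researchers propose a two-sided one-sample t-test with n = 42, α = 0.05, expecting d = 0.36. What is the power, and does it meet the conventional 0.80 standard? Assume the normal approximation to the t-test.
Power ≈ 0.65; the study is underpowered (power < 0.80)

Power calculation (one-sample t-test, normal approximation):
z_β = d · √n - z_{α/2}
z_β = 0.36 · √42 - 1.960
z_β = 0.36 · 6.481 - 1.960
z_β = 0.373

Power = Φ(z_β) = Φ(0.373) ≈ 0.645

Effect size d = 0.36 is small by Cohen's convention (0.2/0.5/0.8).

Threshold: power ≥ 0.80 is conventionally adequate.
Power ≈ 0.65 → the study is underpowered (power < 0.80).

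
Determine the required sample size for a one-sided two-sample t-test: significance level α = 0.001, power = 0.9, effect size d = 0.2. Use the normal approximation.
n = 956 per group

Sample size formula (two-sample t-test, normal approximation):
n = 2 · ((z_α + z_β) / d)²

z_α = 3.090 (for α = 0.001, one-sided)
z_β = 1.282 (for power = 0.9)
d = 0.2

n = 2 · ((3.090 + 1.282) / 0.2)²
n = 2 · (21.860)²
n ≈ 955.72
Round up to the next whole number: n = 956 per group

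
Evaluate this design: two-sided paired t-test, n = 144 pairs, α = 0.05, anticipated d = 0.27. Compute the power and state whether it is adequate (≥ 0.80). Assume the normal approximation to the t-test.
Power ≈ 0.90; the study is adequately powered (power ≥ 0.80)

Power calculation (paired t-test, normal approximation):
z_β = d · √n - z_{α/2}
z_β = 0.27 · √144 - 1.960
z_β = 0.27 · 12.000 - 1.960
z_β = 1.280

Power = Φ(z_β) = Φ(1.280) ≈ 0.900

Effect size d = 0.27 is small by Cohen's convention (0.2/0.5/0.8).

Threshold: power ≥ 0.80 is conventionally adequate.
Power ≈ 0.90 → the study is adequately powered (power ≥ 0.80).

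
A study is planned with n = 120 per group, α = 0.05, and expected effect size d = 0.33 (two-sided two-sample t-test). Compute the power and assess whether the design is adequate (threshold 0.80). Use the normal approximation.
Power ≈ 0.72; the study is underpowered (power < 0.80)

Power calculation (two-sample t-test, normal approximation):
z_β = d · √(n/2) - z_{α/2}
z_β = 0.33 · √(120/2) - 1.960
z_β = 0.33 · 7.746 - 1.960
z_β = 0.596

Power = Φ(z_β) = Φ(0.596) ≈ 0.724

Effect size d = 0.33 is small by Cohen's convention (0.2/0.5/0.8).

Threshold: power ≥ 0.80 is conventionally adequate.
Power ≈ 0.72 → the study is underpowered (power < 0.80).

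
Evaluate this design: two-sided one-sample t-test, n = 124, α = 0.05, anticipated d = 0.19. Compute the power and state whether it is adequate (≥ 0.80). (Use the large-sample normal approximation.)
Power ≈ 0.56; the study is underpowered (power < 0.80)

Power calculation (one-sample t-test, normal approximation):
z_β = d · √n - z_{α/2}
z_β = 0.19 · √124 - 1.960
z_β = 0.19 · 11.136 - 1.960
z_β = 0.156

Power = Φ(z_β) = Φ(0.156) ≈ 0.562

Effect size d = 0.19 is very small by Cohen's convention (0.2/0.5/0.8).

Threshold: power ≥ 0.80 is conventionally adequate.
Power ≈ 0.56 → the study is underpowered (power < 0.80).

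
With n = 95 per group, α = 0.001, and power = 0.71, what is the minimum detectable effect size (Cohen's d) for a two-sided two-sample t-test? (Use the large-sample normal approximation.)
d ≈ 0.56

Minimum detectable effect (two-sample t-test, normal approximation):
d = (z_{α/2} + z_β) / √(n/2)
d = (3.291 + 0.553) / √(95/2)
d = 3.844 / 6.892
d ≈ 0.56

By Cohen's convention (0.2 small / 0.5 medium / 0.8 large): medium effect.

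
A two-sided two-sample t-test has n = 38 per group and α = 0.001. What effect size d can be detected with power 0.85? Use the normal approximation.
d ≈ 0.99

Minimum detectable effect (two-sample t-test, normal approximation):
d = (z_{α/2} + z_β) / √(n/2)
d = (3.291 + 1.036) / √(38/2)
d = 4.327 / 4.359
d ≈ 0.99

By Cohen's convention (0.2 small / 0.5 medium / 0.8 large): large effect.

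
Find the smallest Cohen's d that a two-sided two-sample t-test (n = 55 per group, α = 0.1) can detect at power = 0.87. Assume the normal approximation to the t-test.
d ≈ 0.53

Minimum detectable effect (two-sample t-test, normal approximation):
d = (z_{α/2} + z_β) / √(n/2)
d = (1.645 + 1.126) / √(55/2)
d = 2.771 / 5.244
d ≈ 0.53

By Cohen's convention (0.2 small / 0.5 medium / 0.8 large): medium effect.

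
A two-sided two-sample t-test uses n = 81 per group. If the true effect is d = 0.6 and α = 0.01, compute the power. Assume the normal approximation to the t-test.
Power ≈ 0.89

Power calculation (two-sample t-test, normal approximation):
z_β = d · √(n/2) - z_{α/2}
z_β = 0.6 · √(81/2) - 2.576
z_β = 0.6 · 6.364 - 2.576
z_β = 1.243

Power = Φ(z_β) = Φ(1.243) ≈ 0.893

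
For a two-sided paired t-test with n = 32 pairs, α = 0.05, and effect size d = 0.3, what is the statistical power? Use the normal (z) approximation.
Power ≈ 0.40

Power calculation (paired t-test, normal approximation):
z_β = d · √n - z_{α/2}
z_β = 0.3 · √32 - 1.960
z_β = 0.3 · 5.657 - 1.960
z_β = -0.263

Power = Φ(z_β) = Φ(-0.263) ≈ 0.396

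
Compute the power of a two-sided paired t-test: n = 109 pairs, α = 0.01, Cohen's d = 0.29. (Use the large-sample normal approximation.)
Power ≈ 0.67

Power calculation (paired t-test, normal approximation):
z_β = d · √n - z_{α/2}
z_β = 0.29 · √109 - 2.576
z_β = 0.29 · 10.440 - 2.576
z_β = 0.452

Power = Φ(z_β) = Φ(0.452) ≈ 0.674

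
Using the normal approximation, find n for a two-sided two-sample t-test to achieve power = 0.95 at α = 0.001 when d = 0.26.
n = 721 per group

Sample size formula (two-sample t-test, normal approximation):
n = 2 · ((z_{α/2} + z_β) / d)²

z_{α/2} = 3.291 (for α = 0.001, two-sided)
z_β = 1.645 (for power = 0.95)
d = 0.26

n = 2 · ((3.291 + 1.645) / 0.26)²
n = 2 · (18.985)²
n ≈ 720.86
Round up to the next whole number: n = 721 per group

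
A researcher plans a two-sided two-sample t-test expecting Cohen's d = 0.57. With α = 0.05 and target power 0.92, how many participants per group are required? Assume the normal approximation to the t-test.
n = 70 per group

Sample size formula (two-sample t-test, normal approximation):
n = 2 · ((z_{α/2} + z_β) / d)²

z_{α/2} = 1.960 (for α = 0.05, two-sided)
z_β = 1.405 (for power = 0.92)
d = 0.57

n = 2 · ((1.960 + 1.405) / 0.57)²
n = 2 · (5.904)²
n ≈ 69.71
Round up to the next whole number: n = 70 per group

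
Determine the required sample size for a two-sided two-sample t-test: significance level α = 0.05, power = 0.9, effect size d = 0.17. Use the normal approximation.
n = 728 per group

Sample size formula (two-sample t-test, normal approximation):
n = 2 · ((z_{α/2} + z_β) / d)²

z_{α/2} = 1.960 (for α = 0.05, two-sided)
z_β = 1.282 (for power = 0.9)
d = 0.17

n = 2 · ((1.960 + 1.282) / 0.17)²
n = 2 · (19.071)²
n ≈ 727.41
Round up to the next whole number: n = 728 per group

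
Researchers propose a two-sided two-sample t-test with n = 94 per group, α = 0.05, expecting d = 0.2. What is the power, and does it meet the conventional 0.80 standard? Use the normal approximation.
Power ≈ 0.28; the study is underpowered (power < 0.80)

Power calculation (two-sample t-test, normal approximation):
z_β = d · √(n/2) - z_{α/2}
z_β = 0.2 · √(94/2) - 1.960
z_β = 0.2 · 6.856 - 1.960
z_β = -0.589

Power = Φ(z_β) = Φ(-0.589) ≈ 0.278

Effect size d = 0.2 is small by Cohen's convention (0.2/0.5/0.8).

Threshold: power ≥ 0.80 is conventionally adequate.
Power ≈ 0.28 → the study is underpowered (power < 0.80).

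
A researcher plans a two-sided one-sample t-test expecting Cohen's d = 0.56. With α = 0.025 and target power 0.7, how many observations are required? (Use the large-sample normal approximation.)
n = 25

Sample size formula (one-sample t-test, normal approximation):
n = ((z_{α/2} + z_β) / d)²

z_{α/2} = 2.241 (for α = 0.025, two-sided)
z_β = 0.524 (for power = 0.7)
d = 0.56

n = ((2.241 + 0.524) / 0.56)²
n = (4.938)²
n ≈ 24.38
Round up to the next whole number: n = 25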